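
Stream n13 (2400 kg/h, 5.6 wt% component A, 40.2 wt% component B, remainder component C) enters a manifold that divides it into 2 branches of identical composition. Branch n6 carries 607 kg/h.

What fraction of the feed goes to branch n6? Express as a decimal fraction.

0.253

Fraction to n6 = 607/2400 = 0.2529.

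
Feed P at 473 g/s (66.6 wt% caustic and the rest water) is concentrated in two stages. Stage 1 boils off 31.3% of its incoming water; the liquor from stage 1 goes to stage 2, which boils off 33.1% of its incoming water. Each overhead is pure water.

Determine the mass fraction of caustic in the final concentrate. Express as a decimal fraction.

water in feed = 473×0.334 = 157.98 g/s.
After stage 1: water left = (1−0.313)×157.98 = 108.53; stream total = 423.55 g/s.
After stage 2: water left = (1−0.331)×108.53 = 72.609; final concentrate = 387.63 g/s.
caustic fraction = 315.02/387.63 = 0.813.

0.813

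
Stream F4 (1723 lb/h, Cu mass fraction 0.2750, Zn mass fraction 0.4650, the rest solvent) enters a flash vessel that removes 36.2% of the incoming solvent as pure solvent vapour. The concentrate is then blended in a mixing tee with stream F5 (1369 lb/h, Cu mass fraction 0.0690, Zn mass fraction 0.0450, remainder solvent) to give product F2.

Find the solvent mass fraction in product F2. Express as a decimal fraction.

0.5115

Vapour removed = 0.362×0.260×1723 = 162.17 lb/h; concentrate = 1560.8 lb/h.
solvent reaching the mixer = 285.81 (from concentrate) + 1369×0.886 = 1498.7 lb/h.
Product flow = 1560.8 + 1369 = 2929.8 lb/h; solvent fraction = 0.5115.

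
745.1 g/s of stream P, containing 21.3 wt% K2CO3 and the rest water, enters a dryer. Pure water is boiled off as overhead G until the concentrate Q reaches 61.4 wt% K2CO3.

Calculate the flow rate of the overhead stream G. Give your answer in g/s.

486.6 g/s

K2CO3 is conserved: 745.1×0.213 = 158.71 g/s all reports to the concentrate.
Concentrate = 158.71/(target fraction) = 258.48 g/s.
Overhead = 745.1 − 258.48 = 486.62 g/s.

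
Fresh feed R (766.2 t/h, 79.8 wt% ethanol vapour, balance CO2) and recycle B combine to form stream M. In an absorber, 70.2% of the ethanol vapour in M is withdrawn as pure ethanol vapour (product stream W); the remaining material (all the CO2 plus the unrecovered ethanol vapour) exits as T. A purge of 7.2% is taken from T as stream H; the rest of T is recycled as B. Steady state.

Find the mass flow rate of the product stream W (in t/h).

ethanol vapour in M: m_A = 766.2×0.798 + (1−0.072)·(1−0.702)·m_A, so m_A = 611.43/0.7235 = 845.15 t/h.
Product W = 0.702×845.15 = 593.29 t/h.

593.3 t/h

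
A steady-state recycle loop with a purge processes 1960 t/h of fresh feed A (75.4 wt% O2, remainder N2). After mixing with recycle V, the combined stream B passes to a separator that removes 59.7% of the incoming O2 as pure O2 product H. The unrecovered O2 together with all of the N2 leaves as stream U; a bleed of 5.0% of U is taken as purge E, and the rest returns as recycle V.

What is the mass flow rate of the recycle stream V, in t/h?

10080 t/h

N2 enters only via A and leaves only via the purge: 1960×0.246 = 0.050×(N2 in U), and the separator passes all N2, so N2 in B = N2 in U = 9643.2 t/h.
O2 in B: m_A = 1960×0.754 + (1−0.050)·(1−0.597)·m_A, so m_A = 1477.8/0.6171 = 2394.6 t/h.
U = (1−0.597)×2394.6 + 9643.2 = 10608 t/h.
Recycle V = (1−0.050)×10608 = 10078 t/h.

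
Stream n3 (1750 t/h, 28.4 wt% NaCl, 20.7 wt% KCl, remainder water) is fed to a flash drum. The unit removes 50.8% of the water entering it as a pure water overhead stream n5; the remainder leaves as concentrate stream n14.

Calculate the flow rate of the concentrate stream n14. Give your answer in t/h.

water entering = 1750×0.509 = 890.75 t/h; overhead removed = 0.508×890.75 = 452.5 t/h.
Concentrate = 1750 − 452.5 = 1297.5 t/h.

1297 t/h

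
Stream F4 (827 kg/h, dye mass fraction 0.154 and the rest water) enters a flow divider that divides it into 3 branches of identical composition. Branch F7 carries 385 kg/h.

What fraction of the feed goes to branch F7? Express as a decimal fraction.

Fraction to F7 = 385/827 = 0.4655.

0.466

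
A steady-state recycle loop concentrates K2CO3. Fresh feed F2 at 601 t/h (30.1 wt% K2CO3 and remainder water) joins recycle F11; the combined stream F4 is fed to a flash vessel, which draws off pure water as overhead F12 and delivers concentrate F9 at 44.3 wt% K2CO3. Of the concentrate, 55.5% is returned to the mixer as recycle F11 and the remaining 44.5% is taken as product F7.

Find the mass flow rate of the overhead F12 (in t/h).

Overall K2CO3 balance (none leaves overhead): K2CO3 in fresh feed = K2CO3 in product, i.e. 601×0.301 = (1−0.555)·F9·0.443.
F9 = 180.9/(0.443×0.445) = 917.65 t/h.
Recycle F11 = 0.555×917.65 = 509.3 t/h.
Combined feed F4 = 601 + 509.3 = 1110.3 t/h.
Overhead F12 = F4 − F9 = 1110.3 − 917.65 = 192.65 t/h.

192.6 t/h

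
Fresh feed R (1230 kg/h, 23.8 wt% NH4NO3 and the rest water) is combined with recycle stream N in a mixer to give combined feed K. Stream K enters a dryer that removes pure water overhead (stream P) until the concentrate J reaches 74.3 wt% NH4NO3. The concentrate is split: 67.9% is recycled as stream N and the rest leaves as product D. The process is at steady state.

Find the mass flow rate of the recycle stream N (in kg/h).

833.4 kg/h

Overall NH4NO3 balance (none leaves overhead): NH4NO3 in fresh feed = NH4NO3 in product, i.e. 1230×0.238 = (1−0.679)·J·0.743.
J = 292.74/(0.743×0.321) = 1227.4 kg/h.
Recycle N = 0.679×1227.4 = 833.41 kg/h.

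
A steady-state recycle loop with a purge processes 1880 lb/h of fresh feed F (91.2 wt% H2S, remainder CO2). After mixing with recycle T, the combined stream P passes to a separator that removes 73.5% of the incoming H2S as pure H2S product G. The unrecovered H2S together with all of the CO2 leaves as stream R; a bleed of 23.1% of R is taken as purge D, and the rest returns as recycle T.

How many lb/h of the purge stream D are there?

297.3 lb/h

CO2 enters only via F and leaves only via the purge: 1880×0.088 = 0.231×(CO2 in R), and the separator passes all CO2, so CO2 in P = CO2 in R = 716.19 lb/h.
H2S in P: m_A = 1880×0.912 + (1−0.231)·(1−0.735)·m_A, so m_A = 1714.6/0.7962 = 2153.4 lb/h.
R = (1−0.735)×2153.4 + 716.19 = 1286.8 lb/h.
Purge D = 0.231×1286.8 = 297.26 lb/h.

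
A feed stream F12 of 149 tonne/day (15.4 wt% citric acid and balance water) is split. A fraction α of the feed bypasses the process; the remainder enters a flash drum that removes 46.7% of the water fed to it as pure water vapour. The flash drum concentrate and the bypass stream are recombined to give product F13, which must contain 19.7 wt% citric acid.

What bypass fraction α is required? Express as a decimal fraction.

0.448

All 149×0.154 = 22.946 tonne/day of citric acid reaches F13, so F13 = 22.946/0.197 = 116.48 tonne/day and vapour = 32.523 tonne/day.
The evaporator receives (1−α)·149 of feed at 0.846 water and removes 0.467 of that water:
0.467×0.846×(1−α)×149 = 32.523
(1−α) = 32.523/58.867 = 0.5525;  α = 0.4475.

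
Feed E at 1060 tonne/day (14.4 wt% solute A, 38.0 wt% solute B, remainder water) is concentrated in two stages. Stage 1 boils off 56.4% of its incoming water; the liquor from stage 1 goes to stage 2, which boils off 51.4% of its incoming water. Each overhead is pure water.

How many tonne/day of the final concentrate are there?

662.4 tonne/day

water in feed = 1060×0.476 = 504.56 tonne/day.
After stage 1: water left = (1−0.564)×504.56 = 219.99; stream total = 775.43 tonne/day.
After stage 2: water left = (1−0.514)×219.99 = 106.91; final concentrate = 662.35 tonne/day.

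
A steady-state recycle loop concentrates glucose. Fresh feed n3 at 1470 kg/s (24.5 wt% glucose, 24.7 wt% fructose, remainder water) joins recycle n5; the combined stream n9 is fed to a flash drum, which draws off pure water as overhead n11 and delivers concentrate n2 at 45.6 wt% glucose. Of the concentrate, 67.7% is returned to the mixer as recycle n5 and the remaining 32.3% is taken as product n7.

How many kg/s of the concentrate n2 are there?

2445 kg/s

Overall glucose balance (none leaves overhead): glucose in fresh feed = glucose in product, i.e. 1470×0.245 = (1−0.677)·n2·0.456.
n2 = 360.15/(0.456×0.323) = 2445.2 kg/s.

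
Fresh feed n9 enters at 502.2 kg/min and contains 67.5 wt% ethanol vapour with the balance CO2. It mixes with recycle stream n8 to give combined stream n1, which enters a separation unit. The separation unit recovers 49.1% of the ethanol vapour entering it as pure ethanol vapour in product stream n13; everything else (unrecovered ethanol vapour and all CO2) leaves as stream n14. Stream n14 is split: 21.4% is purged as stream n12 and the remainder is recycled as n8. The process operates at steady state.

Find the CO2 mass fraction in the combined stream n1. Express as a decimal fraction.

0.5744

CO2 enters only via n9 and leaves only via the purge: 502.2×0.325 = 0.214×(CO2 in n14), and the separation unit passes all CO2, so CO2 in n1 = CO2 in n14 = 762.69 kg/min.
ethanol vapour in n1: m_A = 502.2×0.675 + (1−0.214)·(1−0.491)·m_A, so m_A = 338.99/0.5999 = 565.04 kg/min.
n1 = 565.04 + 762.69 = 1327.7 kg/min.
CO2 fraction in n1 = 762.69/1327.7 = 0.5744.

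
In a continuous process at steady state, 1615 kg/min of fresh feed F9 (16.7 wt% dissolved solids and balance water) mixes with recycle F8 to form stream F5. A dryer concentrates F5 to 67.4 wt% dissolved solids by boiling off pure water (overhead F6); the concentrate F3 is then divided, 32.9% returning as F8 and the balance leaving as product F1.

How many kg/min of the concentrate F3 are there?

Overall dissolved solids balance (none leaves overhead): dissolved solids in fresh feed = dissolved solids in product, i.e. 1615×0.167 = (1−0.329)·F3·0.674.
F3 = 269.71/(0.674×0.671) = 596.36 kg/min.

596.4 kg/min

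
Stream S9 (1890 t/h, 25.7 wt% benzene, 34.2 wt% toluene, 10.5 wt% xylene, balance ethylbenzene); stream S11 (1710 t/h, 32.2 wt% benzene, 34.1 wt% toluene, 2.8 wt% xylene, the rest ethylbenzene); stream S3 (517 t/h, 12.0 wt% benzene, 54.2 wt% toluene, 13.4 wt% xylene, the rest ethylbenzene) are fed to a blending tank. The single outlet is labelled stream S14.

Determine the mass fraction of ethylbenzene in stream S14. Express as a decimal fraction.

0.2898

Total flow out = 1890 + 1710 + 517 = 4117 t/h.
ethylbenzene in = 1890×0.296 + 1710×0.309 + 517×0.204 = 1193.3 t/h.
ethylbenzene mass fraction in S14 = 1193.3/4117 = 0.2898.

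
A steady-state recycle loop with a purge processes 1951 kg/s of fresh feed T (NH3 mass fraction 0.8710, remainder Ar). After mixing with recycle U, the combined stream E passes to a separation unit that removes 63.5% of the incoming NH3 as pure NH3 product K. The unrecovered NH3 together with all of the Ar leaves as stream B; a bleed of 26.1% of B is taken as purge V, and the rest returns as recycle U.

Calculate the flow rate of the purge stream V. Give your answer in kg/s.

473.4 kg/s

Ar enters only via T and leaves only via the purge: 1951×0.129 = 0.261×(Ar in B), and the separation unit passes all Ar, so Ar in E = Ar in B = 964.29 kg/s.
NH3 in E: m_A = 1951×0.871 + (1−0.261)·(1−0.635)·m_A, so m_A = 1699.3/0.7303 = 2327 kg/s.
B = (1−0.635)×2327 + 964.29 = 1813.6 kg/s.
Purge V = 0.261×1813.6 = 473.36 kg/s.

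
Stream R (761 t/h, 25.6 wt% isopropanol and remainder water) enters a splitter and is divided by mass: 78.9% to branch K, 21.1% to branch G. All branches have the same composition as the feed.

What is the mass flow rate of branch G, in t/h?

Branch G flow = 0.211×761 = 160.57 t/h.

160.6 t/h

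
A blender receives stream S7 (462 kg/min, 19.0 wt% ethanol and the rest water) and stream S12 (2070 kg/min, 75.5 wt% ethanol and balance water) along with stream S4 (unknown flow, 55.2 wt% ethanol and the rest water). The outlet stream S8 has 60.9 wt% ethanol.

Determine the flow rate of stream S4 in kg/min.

1906 kg/min

Let S4 be the unknown flow. Total out = 2532 + S4.
ethanol balance: 1650.6 + 0.552·S4 = 0.609·(2532 + S4)
(0.552 − 0.609)·S4 = 0.609×2532 − 1650.6 = -108.64
S4 = -108.64 / -0.057 = 1906 kg/min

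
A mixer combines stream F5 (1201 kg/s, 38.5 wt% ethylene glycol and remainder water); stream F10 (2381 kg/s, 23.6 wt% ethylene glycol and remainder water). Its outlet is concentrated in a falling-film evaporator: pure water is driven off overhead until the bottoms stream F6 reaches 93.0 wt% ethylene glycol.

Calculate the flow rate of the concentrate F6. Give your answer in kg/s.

ethylene glycol entering = 1201×0.385 + 2381×0.236 = 1024.3 kg/s.
All ethylene glycol reports to F6, so F6 = 1024.3/0.930 = 1101.4 kg/s.

1101 kg/s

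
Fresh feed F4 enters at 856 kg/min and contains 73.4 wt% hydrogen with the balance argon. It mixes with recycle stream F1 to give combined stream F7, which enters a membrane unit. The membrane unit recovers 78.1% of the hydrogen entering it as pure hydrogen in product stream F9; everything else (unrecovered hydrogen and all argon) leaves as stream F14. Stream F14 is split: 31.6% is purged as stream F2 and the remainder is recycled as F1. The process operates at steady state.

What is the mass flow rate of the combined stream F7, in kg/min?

argon enters only via F4 and leaves only via the purge: 856×0.266 = 0.316×(argon in F14), and the membrane unit passes all argon, so argon in F7 = argon in F14 = 720.56 kg/min.
hydrogen in F7: m_A = 856×0.734 + (1−0.316)·(1−0.781)·m_A, so m_A = 628.3/0.8502 = 739 kg/min.
F7 = 739 + 720.56 = 1459.6 kg/min.

1460 kg/min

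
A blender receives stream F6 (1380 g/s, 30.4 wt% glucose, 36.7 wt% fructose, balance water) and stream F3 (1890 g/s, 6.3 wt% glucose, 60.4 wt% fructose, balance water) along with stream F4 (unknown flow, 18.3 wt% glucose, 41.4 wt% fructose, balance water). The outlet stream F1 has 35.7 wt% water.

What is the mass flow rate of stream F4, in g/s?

Let F4 be the unknown flow. Total out = 3270 + F4.
water balance: 1083.4 + 0.403·F4 = 0.357·(3270 + F4)
(0.403 − 0.357)·F4 = 0.357×3270 − 1083.4 = 84
F4 = 84 / 0.046 = 1826.1 g/s

1826 g/s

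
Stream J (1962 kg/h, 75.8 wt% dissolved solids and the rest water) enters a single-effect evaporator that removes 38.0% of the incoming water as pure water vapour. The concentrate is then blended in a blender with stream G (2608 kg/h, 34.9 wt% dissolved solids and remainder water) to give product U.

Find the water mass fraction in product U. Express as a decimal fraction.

0.454

Vapour removed = 0.380×0.242×1962 = 180.43 kg/h; concentrate = 1781.6 kg/h.
water reaching the mixer = 294.38 (from concentrate) + 2608×0.651 = 1992.2 kg/h.
Product flow = 1781.6 + 2608 = 4389.6 kg/h; water fraction = 0.454.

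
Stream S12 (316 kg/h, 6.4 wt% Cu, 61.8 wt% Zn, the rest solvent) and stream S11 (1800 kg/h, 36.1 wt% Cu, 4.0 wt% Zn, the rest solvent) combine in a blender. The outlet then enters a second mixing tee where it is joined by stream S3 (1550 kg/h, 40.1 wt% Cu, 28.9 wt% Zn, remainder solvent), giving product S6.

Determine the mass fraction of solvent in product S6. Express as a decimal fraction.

Overall, product flow = 3666 kg/h.
solvent in = 316×0.318 + 1800×0.599 + 1550×0.310 = 1659.2 kg/h.
solvent fraction in S6 = 0.4526.

0.4526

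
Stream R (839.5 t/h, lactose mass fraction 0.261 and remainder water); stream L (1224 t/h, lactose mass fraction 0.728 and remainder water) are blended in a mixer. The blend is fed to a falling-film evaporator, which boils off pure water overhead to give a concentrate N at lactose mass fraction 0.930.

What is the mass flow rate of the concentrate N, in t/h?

lactose entering = 839.5×0.261 + 1224×0.728 = 1110.2 t/h.
All lactose reports to N, so N = 1110.2/0.930 = 1193.7 t/h.

1194 t/h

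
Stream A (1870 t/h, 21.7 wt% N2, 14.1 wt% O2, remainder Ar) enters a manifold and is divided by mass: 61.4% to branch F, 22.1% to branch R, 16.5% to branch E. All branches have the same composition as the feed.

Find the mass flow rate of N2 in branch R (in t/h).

Branch R total = 0.221×1870 = 413.27 t/h.
N2 in R = 0.217×413.27 = 89.68 t/h.

89.68 t/h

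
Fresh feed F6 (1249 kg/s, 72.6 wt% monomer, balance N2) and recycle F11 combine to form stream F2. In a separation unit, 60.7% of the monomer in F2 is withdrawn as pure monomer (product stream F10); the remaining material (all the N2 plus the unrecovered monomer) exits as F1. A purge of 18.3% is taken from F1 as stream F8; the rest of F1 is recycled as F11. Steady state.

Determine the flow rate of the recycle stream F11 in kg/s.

N2 enters only via F6 and leaves only via the purge: 1249×0.274 = 0.183×(N2 in F1), and the separation unit passes all N2, so N2 in F2 = N2 in F1 = 1870.1 kg/s.
monomer in F2: m_A = 1249×0.726 + (1−0.183)·(1−0.607)·m_A, so m_A = 906.77/0.6789 = 1335.6 kg/s.
F1 = (1−0.607)×1335.6 + 1870.1 = 2395 kg/s.
Recycle F11 = (1−0.183)×2395 = 1956.7 kg/s.

1957 kg/s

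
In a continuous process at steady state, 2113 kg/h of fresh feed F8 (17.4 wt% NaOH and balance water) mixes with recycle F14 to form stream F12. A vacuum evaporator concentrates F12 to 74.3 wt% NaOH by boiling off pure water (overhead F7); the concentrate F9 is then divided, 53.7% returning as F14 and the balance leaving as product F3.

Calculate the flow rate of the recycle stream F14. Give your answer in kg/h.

Overall NaOH balance (none leaves overhead): NaOH in fresh feed = NaOH in product, i.e. 2113×0.174 = (1−0.537)·F9·0.743.
F9 = 367.66/(0.743×0.463) = 1068.8 kg/h.
Recycle F14 = 0.537×1068.8 = 573.92 kg/h.

573.9 kg/h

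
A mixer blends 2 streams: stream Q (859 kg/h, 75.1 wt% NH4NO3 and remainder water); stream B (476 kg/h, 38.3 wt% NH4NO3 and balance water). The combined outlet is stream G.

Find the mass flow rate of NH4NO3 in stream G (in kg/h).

827.4 kg/h

NH4NO3 out = NH4NO3 in = 859×0.751 + 476×0.383 = 827.42 kg/h.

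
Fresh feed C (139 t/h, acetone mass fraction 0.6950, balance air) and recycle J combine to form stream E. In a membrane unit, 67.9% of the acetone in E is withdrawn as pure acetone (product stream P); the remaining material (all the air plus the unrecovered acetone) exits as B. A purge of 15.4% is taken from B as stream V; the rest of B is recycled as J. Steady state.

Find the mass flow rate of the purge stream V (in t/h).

48.95 t/h

air enters only via C and leaves only via the purge: 139×0.305 = 0.154×(air in B), and the membrane unit passes all air, so air in E = air in B = 275.29 t/h.
acetone in E: m_A = 139×0.695 + (1−0.154)·(1−0.679)·m_A, so m_A = 96.605/0.7284 = 132.62 t/h.
B = (1−0.679)×132.62 + 275.29 = 317.86 t/h.
Purge V = 0.154×317.86 = 48.951 t/h.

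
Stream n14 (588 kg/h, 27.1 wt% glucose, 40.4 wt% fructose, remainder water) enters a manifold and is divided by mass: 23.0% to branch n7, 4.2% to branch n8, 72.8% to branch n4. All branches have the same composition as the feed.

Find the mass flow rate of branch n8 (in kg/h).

Branch n8 flow = 0.042×588 = 24.696 kg/h.

24.7 kg/h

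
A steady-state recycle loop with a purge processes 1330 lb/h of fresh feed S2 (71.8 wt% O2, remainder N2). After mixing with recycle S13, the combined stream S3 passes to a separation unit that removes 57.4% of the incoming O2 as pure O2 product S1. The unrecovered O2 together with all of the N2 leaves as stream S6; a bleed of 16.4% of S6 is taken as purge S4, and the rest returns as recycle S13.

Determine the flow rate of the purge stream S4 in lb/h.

N2 enters only via S2 and leaves only via the purge: 1330×0.282 = 0.164×(N2 in S6), and the separation unit passes all N2, so N2 in S3 = N2 in S6 = 2287 lb/h.
O2 in S3: m_A = 1330×0.718 + (1−0.164)·(1−0.574)·m_A, so m_A = 954.94/0.6439 = 1483.1 lb/h.
S6 = (1−0.574)×1483.1 + 2287 = 2918.8 lb/h.
Purge S4 = 0.164×2918.8 = 478.68 lb/h.

478.7 lb/h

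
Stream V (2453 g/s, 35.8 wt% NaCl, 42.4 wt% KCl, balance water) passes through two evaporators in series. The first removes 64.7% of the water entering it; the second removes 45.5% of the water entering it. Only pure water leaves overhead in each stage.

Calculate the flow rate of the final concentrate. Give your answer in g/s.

water in feed = 2453×0.218 = 534.75 g/s.
After stage 1: water left = (1−0.647)×534.75 = 188.77; stream total = 2107 g/s.
After stage 2: water left = (1−0.455)×188.77 = 102.88; final concentrate = 2021.1 g/s.

2021 g/s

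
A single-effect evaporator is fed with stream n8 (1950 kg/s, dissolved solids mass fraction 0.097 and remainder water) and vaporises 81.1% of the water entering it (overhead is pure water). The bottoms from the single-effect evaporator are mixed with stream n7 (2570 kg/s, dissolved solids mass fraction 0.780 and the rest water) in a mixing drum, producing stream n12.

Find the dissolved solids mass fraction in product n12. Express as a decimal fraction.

Vapour removed = 0.811×0.903×1950 = 1428 kg/s; concentrate = 521.95 kg/s.
dissolved solids reaching the mixer = 189.15 (from concentrate) + 2570×0.780 = 2193.8 kg/s.
Product flow = 521.95 + 2570 = 3092 kg/s; dissolved solids fraction = 0.710.

0.710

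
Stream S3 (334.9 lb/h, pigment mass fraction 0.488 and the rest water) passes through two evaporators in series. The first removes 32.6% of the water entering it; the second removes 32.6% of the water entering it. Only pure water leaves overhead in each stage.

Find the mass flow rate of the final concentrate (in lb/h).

241.3 lb/h

water in feed = 334.9×0.512 = 171.47 lb/h.
After stage 1: water left = (1−0.326)×171.47 = 115.57; stream total = 279 lb/h.
After stage 2: water left = (1−0.326)×115.57 = 77.894; final concentrate = 241.33 lb/h.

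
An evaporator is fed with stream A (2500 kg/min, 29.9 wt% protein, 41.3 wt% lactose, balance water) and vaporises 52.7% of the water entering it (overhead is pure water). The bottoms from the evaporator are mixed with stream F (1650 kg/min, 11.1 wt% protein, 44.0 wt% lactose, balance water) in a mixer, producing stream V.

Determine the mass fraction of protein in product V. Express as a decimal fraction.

0.2468

Vapour removed = 0.527×0.288×2500 = 379.44 kg/min; concentrate = 2120.6 kg/min.
protein reaching the mixer = 747.5 (from concentrate) + 1650×0.111 = 930.65 kg/min.
Product flow = 2120.6 + 1650 = 3770.6 kg/min; protein fraction = 0.2468.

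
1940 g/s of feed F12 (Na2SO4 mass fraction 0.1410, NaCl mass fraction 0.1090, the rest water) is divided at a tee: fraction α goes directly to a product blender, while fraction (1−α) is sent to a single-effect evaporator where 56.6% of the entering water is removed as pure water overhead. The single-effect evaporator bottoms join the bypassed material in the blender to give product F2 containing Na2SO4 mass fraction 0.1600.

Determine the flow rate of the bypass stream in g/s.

1397 g/s

All 1940×0.141 = 273.54 g/s of Na2SO4 reaches F2, so F2 = 273.54/0.160 = 1709.6 g/s and vapour = 230.38 g/s.
The evaporator receives (1−α)·1940 of feed at 0.750 water and removes 0.566 of that water:
0.566×0.750×(1−α)×1940 = 230.38
(1−α) = 230.38/823.53 = 0.2797;  α = 0.7203.
Bypass flow = 0.7203×1940 = 1397.3 g/s.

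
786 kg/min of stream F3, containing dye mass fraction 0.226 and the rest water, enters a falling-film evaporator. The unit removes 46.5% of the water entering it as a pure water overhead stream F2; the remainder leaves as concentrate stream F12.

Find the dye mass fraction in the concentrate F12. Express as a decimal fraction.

0.353

dye is not removed: 786×0.226 = 177.64 kg/min of dye enters F12.
water entering = 786×0.774 = 608.36 kg/min; overhead removed = 0.465×608.36 = 282.89 kg/min.
Concentrate = 786 − 282.89 = 503.11 kg/min.
Mass fraction = 177.64/503.11 = 0.353.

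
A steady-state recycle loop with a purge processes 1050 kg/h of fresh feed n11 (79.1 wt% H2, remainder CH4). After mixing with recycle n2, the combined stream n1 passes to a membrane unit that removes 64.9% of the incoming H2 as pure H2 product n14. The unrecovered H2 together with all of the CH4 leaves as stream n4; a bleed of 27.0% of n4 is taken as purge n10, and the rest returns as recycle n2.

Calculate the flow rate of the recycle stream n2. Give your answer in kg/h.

CH4 enters only via n11 and leaves only via the purge: 1050×0.209 = 0.270×(CH4 in n4), and the membrane unit passes all CH4, so CH4 in n1 = CH4 in n4 = 812.78 kg/h.
H2 in n1: m_A = 1050×0.791 + (1−0.270)·(1−0.649)·m_A, so m_A = 830.55/0.7438 = 1116.7 kg/h.
n4 = (1−0.649)×1116.7 + 812.78 = 1204.7 kg/h.
Recycle n2 = (1−0.270)×1204.7 = 879.45 kg/h.

879.5 kg/h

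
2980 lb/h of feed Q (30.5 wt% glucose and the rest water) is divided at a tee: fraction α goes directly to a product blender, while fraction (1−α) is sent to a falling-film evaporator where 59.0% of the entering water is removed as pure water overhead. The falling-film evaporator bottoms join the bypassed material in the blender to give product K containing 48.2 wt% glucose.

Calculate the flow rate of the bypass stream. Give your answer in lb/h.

All 2980×0.305 = 908.9 lb/h of glucose reaches K, so K = 908.9/0.482 = 1885.7 lb/h and vapour = 1094.3 lb/h.
The evaporator receives (1−α)·2980 of feed at 0.695 water and removes 0.590 of that water:
0.590×0.695×(1−α)×2980 = 1094.3
(1−α) = 1094.3/1221.9 = 0.8955;  α = 0.1045.
Bypass flow = 0.1045×2980 = 311.26 lb/h.

311.3 lb/h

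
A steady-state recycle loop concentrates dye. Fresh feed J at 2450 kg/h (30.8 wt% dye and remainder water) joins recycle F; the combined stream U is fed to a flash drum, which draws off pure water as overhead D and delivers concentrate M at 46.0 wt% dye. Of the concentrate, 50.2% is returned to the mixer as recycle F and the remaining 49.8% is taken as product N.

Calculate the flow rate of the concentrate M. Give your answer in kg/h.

Overall dye balance (none leaves overhead): dye in fresh feed = dye in product, i.e. 2450×0.308 = (1−0.502)·M·0.460.
M = 754.6/(0.460×0.498) = 3294 kg/h.

3294 kg/h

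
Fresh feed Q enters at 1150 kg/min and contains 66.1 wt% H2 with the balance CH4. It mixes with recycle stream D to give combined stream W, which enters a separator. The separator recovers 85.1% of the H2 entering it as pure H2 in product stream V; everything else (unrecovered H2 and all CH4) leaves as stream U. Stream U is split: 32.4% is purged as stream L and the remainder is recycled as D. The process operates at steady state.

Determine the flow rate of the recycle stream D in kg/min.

CH4 enters only via Q and leaves only via the purge: 1150×0.339 = 0.324×(CH4 in U), and the separator passes all CH4, so CH4 in W = CH4 in U = 1203.2 kg/min.
H2 in W: m_A = 1150×0.661 + (1−0.324)·(1−0.851)·m_A, so m_A = 760.15/0.8993 = 845.29 kg/min.
U = (1−0.851)×845.29 + 1203.2 = 1329.2 kg/min.
Recycle D = (1−0.324)×1329.2 = 898.53 kg/min.

898.5 kg/min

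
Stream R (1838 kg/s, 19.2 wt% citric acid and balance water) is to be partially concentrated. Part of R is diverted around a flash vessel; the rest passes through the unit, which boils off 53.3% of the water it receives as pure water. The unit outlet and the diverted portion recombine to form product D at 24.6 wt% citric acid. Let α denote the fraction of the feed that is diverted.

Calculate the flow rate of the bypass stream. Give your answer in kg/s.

901.2 kg/s

All 1838×0.192 = 352.9 kg/s of citric acid reaches D, so D = 352.9/0.246 = 1434.5 kg/s and vapour = 403.46 kg/s.
The evaporator receives (1−α)·1838 of feed at 0.808 water and removes 0.533 of that water:
0.533×0.808×(1−α)×1838 = 403.46
(1−α) = 403.46/791.56 = 0.5097;  α = 0.4903.
Bypass flow = 0.4903×1838 = 901.16 kg/s.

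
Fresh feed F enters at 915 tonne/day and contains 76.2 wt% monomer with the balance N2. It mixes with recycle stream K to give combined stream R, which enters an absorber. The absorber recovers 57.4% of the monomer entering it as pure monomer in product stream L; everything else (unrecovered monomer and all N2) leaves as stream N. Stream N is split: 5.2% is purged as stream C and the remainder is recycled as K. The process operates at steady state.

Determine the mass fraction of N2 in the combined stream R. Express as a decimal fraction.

0.782

N2 enters only via F and leaves only via the purge: 915×0.238 = 0.052×(N2 in N), and the absorber passes all N2, so N2 in R = N2 in N = 4187.9 tonne/day.
monomer in R: m_A = 915×0.762 + (1−0.052)·(1−0.574)·m_A, so m_A = 697.23/0.5962 = 1169.6 tonne/day.
R = 1169.6 + 4187.9 = 5357.4 tonne/day.
N2 fraction in R = 4187.9/5357.4 = 0.782.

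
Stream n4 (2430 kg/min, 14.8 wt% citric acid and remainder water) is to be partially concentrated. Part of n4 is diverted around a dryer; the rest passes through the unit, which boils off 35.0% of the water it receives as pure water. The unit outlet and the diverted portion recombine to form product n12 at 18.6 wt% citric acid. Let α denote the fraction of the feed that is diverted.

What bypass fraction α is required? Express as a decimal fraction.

All 2430×0.148 = 359.64 kg/min of citric acid reaches n12, so n12 = 359.64/0.186 = 1933.5 kg/min and vapour = 496.45 kg/min.
The evaporator receives (1−α)·2430 of feed at 0.852 water and removes 0.350 of that water:
0.350×0.852×(1−α)×2430 = 496.45
(1−α) = 496.45/724.63 = 0.6851;  α = 0.3149.

0.315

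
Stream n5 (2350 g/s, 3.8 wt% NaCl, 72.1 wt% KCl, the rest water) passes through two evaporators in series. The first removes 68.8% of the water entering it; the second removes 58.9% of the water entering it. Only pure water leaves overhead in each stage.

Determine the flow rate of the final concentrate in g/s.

1856 g/s

water in feed = 2350×0.241 = 566.35 g/s.
After stage 1: water left = (1−0.688)×566.35 = 176.7; stream total = 1960.4 g/s.
After stage 2: water left = (1−0.589)×176.7 = 72.624; final concentrate = 1856.3 g/s.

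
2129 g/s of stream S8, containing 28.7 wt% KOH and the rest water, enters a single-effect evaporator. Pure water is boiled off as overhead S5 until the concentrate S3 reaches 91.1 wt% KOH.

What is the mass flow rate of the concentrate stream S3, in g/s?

KOH is conserved: 2129×0.287 = 611.02 g/s all reports to the concentrate.
Concentrate = 611.02/(target fraction) = 670.72 g/s.

670.7 g/s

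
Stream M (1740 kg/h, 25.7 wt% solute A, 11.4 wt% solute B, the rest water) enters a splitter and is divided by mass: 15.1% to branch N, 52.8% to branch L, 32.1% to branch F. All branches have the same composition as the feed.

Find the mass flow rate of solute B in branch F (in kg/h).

63.67 kg/h

Branch F total = 0.321×1740 = 558.54 kg/h.
solute B in F = 0.114×558.54 = 63.674 kg/h.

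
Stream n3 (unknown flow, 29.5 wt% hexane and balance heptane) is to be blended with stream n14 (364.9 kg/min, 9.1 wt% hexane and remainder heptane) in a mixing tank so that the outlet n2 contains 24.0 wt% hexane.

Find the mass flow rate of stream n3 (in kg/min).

Let n3 be the unknown flow. Total out = 364.9 + n3.
hexane balance: 33.206 + 0.295·n3 = 0.240·(364.9 + n3)
(0.295 − 0.240)·n3 = 0.240×364.9 − 33.206 = 54.37
n3 = 54.37 / 0.055 = 988.55 kg/min

988.5 kg/min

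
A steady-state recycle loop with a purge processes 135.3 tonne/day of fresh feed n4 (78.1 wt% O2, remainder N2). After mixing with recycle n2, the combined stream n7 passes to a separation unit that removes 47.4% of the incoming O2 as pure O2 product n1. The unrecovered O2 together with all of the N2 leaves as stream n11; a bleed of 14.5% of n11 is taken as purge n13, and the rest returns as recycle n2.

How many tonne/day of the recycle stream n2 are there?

N2 enters only via n4 and leaves only via the purge: 135.3×0.219 = 0.145×(N2 in n11), and the separation unit passes all N2, so N2 in n7 = N2 in n11 = 204.35 tonne/day.
O2 in n7: m_A = 135.3×0.781 + (1−0.145)·(1−0.474)·m_A, so m_A = 105.67/0.5503 = 192.03 tonne/day.
n11 = (1−0.474)×192.03 + 204.35 = 305.36 tonne/day.
Recycle n2 = (1−0.145)×305.36 = 261.08 tonne/day.

261.1 tonne/day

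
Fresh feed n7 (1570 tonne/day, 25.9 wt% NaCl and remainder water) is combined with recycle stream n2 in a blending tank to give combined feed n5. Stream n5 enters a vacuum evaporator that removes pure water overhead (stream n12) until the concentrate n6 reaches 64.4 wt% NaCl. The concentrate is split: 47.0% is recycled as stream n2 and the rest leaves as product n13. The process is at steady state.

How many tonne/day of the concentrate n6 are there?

Overall NaCl balance (none leaves overhead): NaCl in fresh feed = NaCl in product, i.e. 1570×0.259 = (1−0.470)·n6·0.644.
n6 = 406.63/(0.644×0.530) = 1191.3 tonne/day.

1191 tonne/day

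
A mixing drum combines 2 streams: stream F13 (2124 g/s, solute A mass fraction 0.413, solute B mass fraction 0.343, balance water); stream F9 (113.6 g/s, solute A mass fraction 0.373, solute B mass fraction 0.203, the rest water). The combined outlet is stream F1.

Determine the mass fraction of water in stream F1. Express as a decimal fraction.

0.253

Total flow out = 2124 + 113.6 = 2237.6 g/s.
water in = 2124×0.244 + 113.6×0.424 = 566.42 g/s.
water mass fraction in F1 = 566.42/2237.6 = 0.253.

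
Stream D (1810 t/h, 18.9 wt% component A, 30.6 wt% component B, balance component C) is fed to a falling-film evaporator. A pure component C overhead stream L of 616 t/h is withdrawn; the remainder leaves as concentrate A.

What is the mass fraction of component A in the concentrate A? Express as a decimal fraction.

0.287

component A is not removed: 1810×0.189 = 342.09 t/h of component A enters A.
Concentrate = 1810 − 616 = 1194 t/h.
Mass fraction = 342.09/1194 = 0.287.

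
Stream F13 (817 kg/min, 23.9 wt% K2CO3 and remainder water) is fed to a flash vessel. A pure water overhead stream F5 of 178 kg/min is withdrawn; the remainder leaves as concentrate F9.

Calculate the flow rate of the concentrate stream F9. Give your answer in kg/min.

639 kg/min

Concentrate = 817 − 178 = 639 kg/min.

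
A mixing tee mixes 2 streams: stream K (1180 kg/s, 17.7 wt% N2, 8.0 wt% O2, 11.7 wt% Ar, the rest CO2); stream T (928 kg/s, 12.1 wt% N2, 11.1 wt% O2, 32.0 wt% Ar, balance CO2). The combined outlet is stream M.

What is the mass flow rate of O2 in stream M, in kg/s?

197.4 kg/s

O2 out = O2 in = 1180×0.080 + 928×0.111 = 197.41 kg/s.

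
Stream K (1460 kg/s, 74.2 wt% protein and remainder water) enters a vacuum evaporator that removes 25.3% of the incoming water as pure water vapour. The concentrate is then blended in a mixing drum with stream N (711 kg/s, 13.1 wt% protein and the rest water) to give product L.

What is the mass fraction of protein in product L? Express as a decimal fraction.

Vapour removed = 0.253×0.258×1460 = 95.3 kg/s; concentrate = 1364.7 kg/s.
protein reaching the mixer = 1083.3 (from concentrate) + 711×0.131 = 1176.5 kg/s.
Product flow = 1364.7 + 711 = 2075.7 kg/s; protein fraction = 0.567.

0.567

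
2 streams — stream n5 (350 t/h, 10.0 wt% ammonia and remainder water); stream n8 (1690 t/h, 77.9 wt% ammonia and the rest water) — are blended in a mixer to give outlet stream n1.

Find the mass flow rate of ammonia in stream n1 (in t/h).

1352 t/h

ammonia out = ammonia in = 350×0.100 + 1690×0.779 = 1351.5 t/h.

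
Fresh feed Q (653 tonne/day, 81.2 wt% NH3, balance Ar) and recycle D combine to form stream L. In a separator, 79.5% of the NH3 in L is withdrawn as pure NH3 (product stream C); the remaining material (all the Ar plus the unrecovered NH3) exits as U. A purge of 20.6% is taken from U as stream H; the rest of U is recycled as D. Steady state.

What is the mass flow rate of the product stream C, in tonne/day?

NH3 in L: m_A = 653×0.812 + (1−0.206)·(1−0.795)·m_A, so m_A = 530.24/0.8372 = 633.32 tonne/day.
Product C = 0.795×633.32 = 503.49 tonne/day.

503.5 tonne/day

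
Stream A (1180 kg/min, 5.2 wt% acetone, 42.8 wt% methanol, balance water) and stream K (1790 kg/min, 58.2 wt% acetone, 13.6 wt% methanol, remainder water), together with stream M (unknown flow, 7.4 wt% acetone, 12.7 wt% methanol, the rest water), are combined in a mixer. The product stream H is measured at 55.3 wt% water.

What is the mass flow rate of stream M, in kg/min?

Let M be the unknown flow. Total out = 2970 + M.
water balance: 1118.4 + 0.799·M = 0.553·(2970 + M)
(0.799 − 0.553)·M = 0.553×2970 − 1118.4 = 524.03
M = 524.03 / 0.246 = 2130.2 kg/min

2130 kg/min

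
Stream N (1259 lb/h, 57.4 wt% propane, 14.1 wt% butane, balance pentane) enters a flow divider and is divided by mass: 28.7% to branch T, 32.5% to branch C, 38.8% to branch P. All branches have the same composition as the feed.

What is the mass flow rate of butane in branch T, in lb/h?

Branch T total = 0.287×1259 = 361.33 lb/h.
butane in T = 0.141×361.33 = 50.948 lb/h.

50.95 lb/h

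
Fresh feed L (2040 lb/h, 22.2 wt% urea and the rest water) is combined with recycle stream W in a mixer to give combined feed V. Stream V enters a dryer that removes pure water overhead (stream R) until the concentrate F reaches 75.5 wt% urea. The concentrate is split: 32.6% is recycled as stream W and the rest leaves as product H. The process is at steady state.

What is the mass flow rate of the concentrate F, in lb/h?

Overall urea balance (none leaves overhead): urea in fresh feed = urea in product, i.e. 2040×0.222 = (1−0.326)·F·0.755.
F = 452.88/(0.755×0.674) = 889.97 lb/h.

890 lb/h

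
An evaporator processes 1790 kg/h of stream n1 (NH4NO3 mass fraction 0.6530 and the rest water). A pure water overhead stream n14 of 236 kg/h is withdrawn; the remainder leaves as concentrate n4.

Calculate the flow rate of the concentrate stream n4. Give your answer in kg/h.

1554 kg/h

Concentrate = 1790 − 236 = 1554 kg/h.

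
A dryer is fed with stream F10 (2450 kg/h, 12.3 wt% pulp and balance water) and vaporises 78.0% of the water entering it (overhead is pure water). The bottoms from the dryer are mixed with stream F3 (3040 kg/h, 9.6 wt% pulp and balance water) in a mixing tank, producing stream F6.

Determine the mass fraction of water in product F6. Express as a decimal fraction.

Vapour removed = 0.780×0.877×2450 = 1675.9 kg/h; concentrate = 774.05 kg/h.
water reaching the mixer = 472.7 (from concentrate) + 3040×0.904 = 3220.9 kg/h.
Product flow = 774.05 + 3040 = 3814.1 kg/h; water fraction = 0.8445.

0.8445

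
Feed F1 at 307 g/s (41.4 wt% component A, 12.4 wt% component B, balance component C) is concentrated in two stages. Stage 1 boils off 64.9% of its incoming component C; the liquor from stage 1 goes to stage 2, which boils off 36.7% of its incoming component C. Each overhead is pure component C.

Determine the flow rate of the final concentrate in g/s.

component C in feed = 307×0.462 = 141.83 g/s.
After stage 1: component C left = (1−0.649)×141.83 = 49.784; stream total = 214.95 g/s.
After stage 2: component C left = (1−0.367)×49.784 = 31.513; final concentrate = 196.68 g/s.

196.7 g/s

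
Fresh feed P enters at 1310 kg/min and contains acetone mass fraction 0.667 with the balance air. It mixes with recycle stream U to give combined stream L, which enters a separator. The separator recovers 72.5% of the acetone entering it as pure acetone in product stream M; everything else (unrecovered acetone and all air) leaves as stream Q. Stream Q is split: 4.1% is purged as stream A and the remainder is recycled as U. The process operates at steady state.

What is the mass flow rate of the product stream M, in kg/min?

acetone in L: m_A = 1310×0.667 + (1−0.041)·(1−0.725)·m_A, so m_A = 873.77/0.7363 = 1186.7 kg/min.
Product M = 0.725×1186.7 = 860.39 kg/min.

860.4 kg/min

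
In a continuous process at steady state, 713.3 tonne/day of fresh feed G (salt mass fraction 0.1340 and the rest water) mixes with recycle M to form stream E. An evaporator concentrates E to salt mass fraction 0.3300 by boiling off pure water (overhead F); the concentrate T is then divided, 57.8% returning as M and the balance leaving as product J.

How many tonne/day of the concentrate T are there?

686.4 tonne/day

Overall salt balance (none leaves overhead): salt in fresh feed = salt in product, i.e. 713.3×0.134 = (1−0.578)·T·0.330.
T = 95.582/(0.330×0.422) = 686.36 tonne/day.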